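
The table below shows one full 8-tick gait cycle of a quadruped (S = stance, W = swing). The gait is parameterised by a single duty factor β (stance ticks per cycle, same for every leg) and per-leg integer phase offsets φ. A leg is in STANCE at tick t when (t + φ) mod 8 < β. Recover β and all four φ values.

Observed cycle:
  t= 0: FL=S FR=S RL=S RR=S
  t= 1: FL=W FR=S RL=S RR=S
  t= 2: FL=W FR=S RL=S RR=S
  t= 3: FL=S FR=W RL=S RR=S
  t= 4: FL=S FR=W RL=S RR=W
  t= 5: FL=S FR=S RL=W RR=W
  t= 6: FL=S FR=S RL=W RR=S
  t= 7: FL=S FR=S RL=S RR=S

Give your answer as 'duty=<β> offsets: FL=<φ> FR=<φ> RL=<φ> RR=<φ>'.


duty=6 offsets: FL=5 FR=3 RL=1 RR=2

duty β = stance ticks per leg = 6
FL: stance ticks = 6; W→S at t=3 → φ=5
FR: stance ticks = 6; W→S at t=5 → φ=3
RL: stance ticks = 6; W→S at t=7 → φ=1
RR: stance ticks = 6; W→S at t=6 → φ=2


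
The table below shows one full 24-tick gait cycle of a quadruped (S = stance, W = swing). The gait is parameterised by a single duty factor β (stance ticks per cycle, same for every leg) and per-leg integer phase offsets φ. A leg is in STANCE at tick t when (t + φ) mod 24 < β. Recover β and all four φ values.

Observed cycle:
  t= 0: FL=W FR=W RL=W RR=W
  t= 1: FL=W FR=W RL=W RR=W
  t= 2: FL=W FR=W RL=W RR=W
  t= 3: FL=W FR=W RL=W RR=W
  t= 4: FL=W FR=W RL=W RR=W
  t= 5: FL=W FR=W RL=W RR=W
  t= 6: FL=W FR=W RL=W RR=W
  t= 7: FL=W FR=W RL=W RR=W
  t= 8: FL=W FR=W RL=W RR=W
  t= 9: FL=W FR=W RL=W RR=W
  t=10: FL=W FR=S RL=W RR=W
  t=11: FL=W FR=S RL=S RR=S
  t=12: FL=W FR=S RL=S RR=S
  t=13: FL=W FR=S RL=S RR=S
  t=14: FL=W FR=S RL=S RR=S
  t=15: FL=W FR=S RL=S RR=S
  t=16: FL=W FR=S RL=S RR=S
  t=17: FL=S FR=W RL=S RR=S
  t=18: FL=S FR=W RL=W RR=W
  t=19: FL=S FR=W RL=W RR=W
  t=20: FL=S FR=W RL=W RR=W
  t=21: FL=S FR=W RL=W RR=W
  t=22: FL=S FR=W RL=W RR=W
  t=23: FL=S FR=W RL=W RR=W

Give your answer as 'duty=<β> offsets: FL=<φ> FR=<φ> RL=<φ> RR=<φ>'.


duty β = stance ticks per leg = 7
FL: stance ticks = 7; W→S at t=17 → φ=7
FR: stance ticks = 7; W→S at t=10 → φ=14
RL: stance ticks = 7; W→S at t=11 → φ=13
RR: stance ticks = 7; W→S at t=11 → φ=13

duty=7 offsets: FL=7 FR=14 RL=13 RR=13


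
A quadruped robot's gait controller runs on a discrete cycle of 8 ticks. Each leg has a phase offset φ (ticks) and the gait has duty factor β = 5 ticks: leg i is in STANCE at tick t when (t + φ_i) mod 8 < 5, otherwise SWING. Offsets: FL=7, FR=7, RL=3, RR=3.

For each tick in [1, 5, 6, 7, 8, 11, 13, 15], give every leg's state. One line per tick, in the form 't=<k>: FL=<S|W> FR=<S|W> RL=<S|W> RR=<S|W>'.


t=1: phase=(0,0,4,4) vs β=5 → FL=S FR=S RL=S RR=S
t=5: phase=(4,4,0,0) vs β=5 → FL=S FR=S RL=S RR=S
t=6: phase=(5,5,1,1) vs β=5 → FL=W FR=W RL=S RR=S
t=7: phase=(6,6,2,2) vs β=5 → FL=W FR=W RL=S RR=S
t=8: phase=(7,7,3,3) vs β=5 → FL=W FR=W RL=S RR=S
t=11: phase=(2,2,6,6) vs β=5 → FL=S FR=S RL=W RR=W
t=13: phase=(4,4,0,0) vs β=5 → FL=S FR=S RL=S RR=S
t=15: phase=(6,6,2,2) vs β=5 → FL=W FR=W RL=S RR=S

t=1: FL=S FR=S RL=S RR=S
t=5: FL=S FR=S RL=S RR=S
t=6: FL=W FR=W RL=S RR=S
t=7: FL=W FR=W RL=S RR=S
t=8: FL=W FR=W RL=S RR=S
t=11: FL=S FR=S RL=W RR=W
t=13: FL=S FR=S RL=S RR=S
t=15: FL=W FR=W RL=S RR=S


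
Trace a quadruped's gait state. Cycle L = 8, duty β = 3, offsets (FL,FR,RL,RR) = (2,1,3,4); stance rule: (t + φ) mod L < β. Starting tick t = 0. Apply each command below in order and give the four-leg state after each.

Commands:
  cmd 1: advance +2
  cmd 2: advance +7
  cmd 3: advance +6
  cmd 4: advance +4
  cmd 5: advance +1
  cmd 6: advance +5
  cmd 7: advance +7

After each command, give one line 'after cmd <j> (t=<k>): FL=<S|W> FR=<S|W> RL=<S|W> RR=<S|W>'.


start t=0: FL=S FR=S RL=W RR=W
cmd 1: advance +2 → t=2, phase=(4,3,5,6) → FL=W FR=W RL=W RR=W
cmd 2: advance +7 → t=9, phase=(3,2,4,5) → FL=W FR=S RL=W RR=W
cmd 3: advance +6 → t=15, phase=(1,0,2,3) → FL=S FR=S RL=S RR=W
cmd 4: advance +4 → t=19, phase=(5,4,6,7) → FL=W FR=W RL=W RR=W
cmd 5: advance +1 → t=20, phase=(6,5,7,0) → FL=W FR=W RL=W RR=S
cmd 6: advance +5 → t=25, phase=(3,2,4,5) → FL=W FR=S RL=W RR=W
cmd 7: advance +7 → t=32, phase=(2,1,3,4) → FL=S FR=S RL=W RR=W

after cmd 1 (t=2): FL=W FR=W RL=W RR=W
after cmd 2 (t=9): FL=W FR=S RL=W RR=W
after cmd 3 (t=15): FL=S FR=S RL=S RR=W
after cmd 4 (t=19): FL=W FR=W RL=W RR=W
after cmd 5 (t=20): FL=W FR=W RL=W RR=S
after cmd 6 (t=25): FL=W FR=S RL=W RR=W
after cmd 7 (t=32): FL=S FR=S RL=W RR=W


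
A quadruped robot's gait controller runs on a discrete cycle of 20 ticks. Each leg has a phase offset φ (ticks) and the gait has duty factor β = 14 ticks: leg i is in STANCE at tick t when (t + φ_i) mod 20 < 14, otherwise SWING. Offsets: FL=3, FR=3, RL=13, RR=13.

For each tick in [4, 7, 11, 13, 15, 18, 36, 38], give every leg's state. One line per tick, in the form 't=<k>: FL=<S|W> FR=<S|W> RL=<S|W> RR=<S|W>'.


t=4: FL=S FR=S RL=W RR=W
t=7: FL=S FR=S RL=S RR=S
t=11: FL=W FR=W RL=S RR=S
t=13: FL=W FR=W RL=S RR=S
t=15: FL=W FR=W RL=S RR=S
t=18: FL=S FR=S RL=S RR=S
t=36: FL=W FR=W RL=S RR=S
t=38: FL=S FR=S RL=S RR=S

t=4: phase=(7,7,17,17) vs β=14 → FL=S FR=S RL=W RR=W
t=7: phase=(10,10,0,0) vs β=14 → FL=S FR=S RL=S RR=S
t=11: phase=(14,14,4,4) vs β=14 → FL=W FR=W RL=S RR=S
t=13: phase=(16,16,6,6) vs β=14 → FL=W FR=W RL=S RR=S
t=15: phase=(18,18,8,8) vs β=14 → FL=W FR=W RL=S RR=S
t=18: phase=(1,1,11,11) vs β=14 → FL=S FR=S RL=S RR=S
t=36: phase=(19,19,9,9) vs β=14 → FL=W FR=W RL=S RR=S
t=38: phase=(1,1,11,11) vs β=14 → FL=S FR=S RL=S RR=S


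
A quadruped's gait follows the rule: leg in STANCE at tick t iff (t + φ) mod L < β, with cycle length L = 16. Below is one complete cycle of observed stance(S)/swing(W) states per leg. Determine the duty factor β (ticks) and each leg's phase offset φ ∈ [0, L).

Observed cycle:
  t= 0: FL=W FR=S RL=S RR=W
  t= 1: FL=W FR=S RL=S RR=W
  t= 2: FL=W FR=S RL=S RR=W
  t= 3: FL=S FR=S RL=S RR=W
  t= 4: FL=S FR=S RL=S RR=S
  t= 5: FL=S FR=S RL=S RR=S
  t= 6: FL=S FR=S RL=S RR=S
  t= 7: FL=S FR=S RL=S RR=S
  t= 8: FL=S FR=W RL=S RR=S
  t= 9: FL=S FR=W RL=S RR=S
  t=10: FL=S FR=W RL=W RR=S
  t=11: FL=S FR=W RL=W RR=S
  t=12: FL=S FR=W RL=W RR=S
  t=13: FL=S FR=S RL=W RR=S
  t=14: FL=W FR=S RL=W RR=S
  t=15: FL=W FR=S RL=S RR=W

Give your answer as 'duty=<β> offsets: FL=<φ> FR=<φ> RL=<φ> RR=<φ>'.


duty β = stance ticks per leg = 11
FL: stance ticks = 11; W→S at t=3 → φ=13
FR: stance ticks = 11; W→S at t=13 → φ=3
RL: stance ticks = 11; W→S at t=15 → φ=1
RR: stance ticks = 11; W→S at t=4 → φ=12

duty=11 offsets: FL=13 FR=3 RL=1 RR=12


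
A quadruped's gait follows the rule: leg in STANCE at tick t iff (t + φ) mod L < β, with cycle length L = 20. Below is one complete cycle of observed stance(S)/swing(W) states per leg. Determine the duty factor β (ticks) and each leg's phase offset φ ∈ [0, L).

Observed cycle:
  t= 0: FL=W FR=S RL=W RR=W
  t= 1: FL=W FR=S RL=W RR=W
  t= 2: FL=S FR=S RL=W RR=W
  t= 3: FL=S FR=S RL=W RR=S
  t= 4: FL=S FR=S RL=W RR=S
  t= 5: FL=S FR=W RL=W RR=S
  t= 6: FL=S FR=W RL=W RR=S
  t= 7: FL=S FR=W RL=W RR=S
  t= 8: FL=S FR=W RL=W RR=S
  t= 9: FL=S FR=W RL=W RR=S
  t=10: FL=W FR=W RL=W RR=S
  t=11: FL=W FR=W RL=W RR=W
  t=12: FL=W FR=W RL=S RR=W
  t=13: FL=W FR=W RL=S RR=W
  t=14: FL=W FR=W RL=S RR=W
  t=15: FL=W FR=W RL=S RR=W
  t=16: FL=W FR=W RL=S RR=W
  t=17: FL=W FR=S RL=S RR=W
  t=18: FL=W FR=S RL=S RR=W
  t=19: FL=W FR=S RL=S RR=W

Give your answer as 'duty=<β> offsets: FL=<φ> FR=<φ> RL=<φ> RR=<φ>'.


duty β = stance ticks per leg = 8
FL: stance ticks = 8; W→S at t=2 → φ=18
FR: stance ticks = 8; W→S at t=17 → φ=3
RL: stance ticks = 8; W→S at t=12 → φ=8
RR: stance ticks = 8; W→S at t=3 → φ=17

duty=8 offsets: FL=18 FR=3 RL=8 RR=17


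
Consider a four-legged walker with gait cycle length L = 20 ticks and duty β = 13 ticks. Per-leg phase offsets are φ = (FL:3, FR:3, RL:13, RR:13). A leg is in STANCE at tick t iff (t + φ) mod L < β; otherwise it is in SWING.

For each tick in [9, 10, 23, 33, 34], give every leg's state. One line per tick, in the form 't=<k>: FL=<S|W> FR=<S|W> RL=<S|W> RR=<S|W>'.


t=9: phase=(12,12,2,2) vs β=13 → FL=S FR=S RL=S RR=S
t=10: phase=(13,13,3,3) vs β=13 → FL=W FR=W RL=S RR=S
t=23: phase=(6,6,16,16) vs β=13 → FL=S FR=S RL=W RR=W
t=33: phase=(16,16,6,6) vs β=13 → FL=W FR=W RL=S RR=S
t=34: phase=(17,17,7,7) vs β=13 → FL=W FR=W RL=S RR=S

t=9: FL=S FR=S RL=S RR=S
t=10: FL=W FR=W RL=S RR=S
t=23: FL=S FR=S RL=W RR=W
t=33: FL=W FR=W RL=S RR=S
t=34: FL=W FR=W RL=S RR=S


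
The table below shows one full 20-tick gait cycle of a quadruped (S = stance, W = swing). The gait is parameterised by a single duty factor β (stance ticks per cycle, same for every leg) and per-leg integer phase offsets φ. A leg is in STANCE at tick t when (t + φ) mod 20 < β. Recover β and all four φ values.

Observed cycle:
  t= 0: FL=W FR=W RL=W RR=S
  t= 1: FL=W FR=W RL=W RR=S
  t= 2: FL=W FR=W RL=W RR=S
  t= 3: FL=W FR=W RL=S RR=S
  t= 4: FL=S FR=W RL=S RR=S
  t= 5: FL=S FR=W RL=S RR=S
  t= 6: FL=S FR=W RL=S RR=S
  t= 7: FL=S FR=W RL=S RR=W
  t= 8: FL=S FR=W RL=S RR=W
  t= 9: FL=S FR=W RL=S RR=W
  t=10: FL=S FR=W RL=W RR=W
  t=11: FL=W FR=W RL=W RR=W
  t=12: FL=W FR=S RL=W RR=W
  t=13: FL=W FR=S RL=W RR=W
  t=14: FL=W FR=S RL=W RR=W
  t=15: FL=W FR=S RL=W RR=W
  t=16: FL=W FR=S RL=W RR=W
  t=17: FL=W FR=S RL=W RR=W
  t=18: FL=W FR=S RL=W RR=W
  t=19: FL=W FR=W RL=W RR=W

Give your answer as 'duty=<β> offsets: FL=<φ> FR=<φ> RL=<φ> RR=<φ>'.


duty=7 offsets: FL=16 FR=8 RL=17 RR=0

duty β = stance ticks per leg = 7
FL: stance ticks = 7; W→S at t=4 → φ=16
FR: stance ticks = 7; W→S at t=12 → φ=8
RL: stance ticks = 7; W→S at t=3 → φ=17
RR: stance ticks = 7; W→S at t=0 → φ=0


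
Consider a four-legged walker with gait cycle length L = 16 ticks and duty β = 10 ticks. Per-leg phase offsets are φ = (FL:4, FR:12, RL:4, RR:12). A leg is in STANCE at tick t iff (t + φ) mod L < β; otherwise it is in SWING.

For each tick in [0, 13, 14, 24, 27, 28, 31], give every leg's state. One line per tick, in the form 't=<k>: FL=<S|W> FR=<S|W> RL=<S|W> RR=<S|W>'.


t=0: FL=S FR=W RL=S RR=W
t=13: FL=S FR=S RL=S RR=S
t=14: FL=S FR=W RL=S RR=W
t=24: FL=W FR=S RL=W RR=S
t=27: FL=W FR=S RL=W RR=S
t=28: FL=S FR=S RL=S RR=S
t=31: FL=S FR=W RL=S RR=W

t=0: phase=(4,12,4,12) vs β=10 → FL=S FR=W RL=S RR=W
t=13: phase=(1,9,1,9) vs β=10 → FL=S FR=S RL=S RR=S
t=14: phase=(2,10,2,10) vs β=10 → FL=S FR=W RL=S RR=W
t=24: phase=(12,4,12,4) vs β=10 → FL=W FR=S RL=W RR=S
t=27: phase=(15,7,15,7) vs β=10 → FL=W FR=S RL=W RR=S
t=28: phase=(0,8,0,8) vs β=10 → FL=S FR=S RL=S RR=S
t=31: phase=(3,11,3,11) vs β=10 → FL=S FR=W RL=S RR=W


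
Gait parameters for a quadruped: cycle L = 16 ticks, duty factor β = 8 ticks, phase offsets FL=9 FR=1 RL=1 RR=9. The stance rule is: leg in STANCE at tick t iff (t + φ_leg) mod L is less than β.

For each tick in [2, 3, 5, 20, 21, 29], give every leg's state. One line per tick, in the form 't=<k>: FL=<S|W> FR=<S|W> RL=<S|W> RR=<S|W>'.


t=2: phase=(11,3,3,11) vs β=8 → FL=W FR=S RL=S RR=W
t=3: phase=(12,4,4,12) vs β=8 → FL=W FR=S RL=S RR=W
t=5: phase=(14,6,6,14) vs β=8 → FL=W FR=S RL=S RR=W
t=20: phase=(13,5,5,13) vs β=8 → FL=W FR=S RL=S RR=W
t=21: phase=(14,6,6,14) vs β=8 → FL=W FR=S RL=S RR=W
t=29: phase=(6,14,14,6) vs β=8 → FL=S FR=W RL=W RR=S

t=2: FL=W FR=S RL=S RR=W
t=3: FL=W FR=S RL=S RR=W
t=5: FL=W FR=S RL=S RR=W
t=20: FL=W FR=S RL=S RR=W
t=21: FL=W FR=S RL=S RR=W
t=29: FL=S FR=W RL=W RR=S


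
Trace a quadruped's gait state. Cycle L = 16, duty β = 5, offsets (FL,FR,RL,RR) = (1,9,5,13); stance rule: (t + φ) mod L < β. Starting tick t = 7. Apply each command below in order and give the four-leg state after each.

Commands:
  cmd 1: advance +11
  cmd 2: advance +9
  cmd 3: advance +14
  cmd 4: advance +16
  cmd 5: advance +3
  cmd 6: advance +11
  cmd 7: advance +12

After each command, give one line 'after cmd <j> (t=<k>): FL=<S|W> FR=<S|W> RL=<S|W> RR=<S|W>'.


after cmd 1 (t=18): FL=S FR=W RL=W RR=W
after cmd 2 (t=27): FL=W FR=S RL=S RR=W
after cmd 3 (t=41): FL=W FR=S RL=W RR=W
after cmd 4 (t=57): FL=W FR=S RL=W RR=W
after cmd 5 (t=60): FL=W FR=W RL=S RR=W
after cmd 6 (t=71): FL=W FR=S RL=W RR=S
after cmd 7 (t=83): FL=S FR=W RL=W RR=S

start t=7: FL=W FR=S RL=W RR=S
cmd 1: advance +11 → t=18, phase=(3,11,7,15) → FL=S FR=W RL=W RR=W
cmd 2: advance +9 → t=27, phase=(12,4,0,8) → FL=W FR=S RL=S RR=W
cmd 3: advance +14 → t=41, phase=(10,2,14,6) → FL=W FR=S RL=W RR=W
cmd 4: advance +16 → t=57, phase=(10,2,14,6) → FL=W FR=S RL=W RR=W
cmd 5: advance +3 → t=60, phase=(13,5,1,9) → FL=W FR=W RL=S RR=W
cmd 6: advance +11 → t=71, phase=(8,0,12,4) → FL=W FR=S RL=W RR=S
cmd 7: advance +12 → t=83, phase=(4,12,8,0) → FL=S FR=W RL=W RR=S


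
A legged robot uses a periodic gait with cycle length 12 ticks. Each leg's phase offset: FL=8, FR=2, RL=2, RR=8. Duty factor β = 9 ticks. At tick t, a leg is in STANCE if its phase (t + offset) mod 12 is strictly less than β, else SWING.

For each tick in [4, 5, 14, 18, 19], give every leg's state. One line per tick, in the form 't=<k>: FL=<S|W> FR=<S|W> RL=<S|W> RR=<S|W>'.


t=4: FL=S FR=S RL=S RR=S
t=5: FL=S FR=S RL=S RR=S
t=14: FL=W FR=S RL=S RR=W
t=18: FL=S FR=S RL=S RR=S
t=19: FL=S FR=W RL=W RR=S

t=4: phase=(0,6,6,0) vs β=9 → FL=S FR=S RL=S RR=S
t=5: phase=(1,7,7,1) vs β=9 → FL=S FR=S RL=S RR=S
t=14: phase=(10,4,4,10) vs β=9 → FL=W FR=S RL=S RR=W
t=18: phase=(2,8,8,2) vs β=9 → FL=S FR=S RL=S RR=S
t=19: phase=(3,9,9,3) vs β=9 → FL=S FR=W RL=W RR=S


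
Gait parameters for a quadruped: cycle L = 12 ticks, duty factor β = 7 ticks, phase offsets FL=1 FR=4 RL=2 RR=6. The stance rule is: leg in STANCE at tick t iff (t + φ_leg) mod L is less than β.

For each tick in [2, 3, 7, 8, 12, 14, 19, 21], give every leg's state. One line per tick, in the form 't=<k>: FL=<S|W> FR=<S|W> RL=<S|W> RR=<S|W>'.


t=2: phase=(3,6,4,8) vs β=7 → FL=S FR=S RL=S RR=W
t=3: phase=(4,7,5,9) vs β=7 → FL=S FR=W RL=S RR=W
t=7: phase=(8,11,9,1) vs β=7 → FL=W FR=W RL=W RR=S
t=8: phase=(9,0,10,2) vs β=7 → FL=W FR=S RL=W RR=S
t=12: phase=(1,4,2,6) vs β=7 → FL=S FR=S RL=S RR=S
t=14: phase=(3,6,4,8) vs β=7 → FL=S FR=S RL=S RR=W
t=19: phase=(8,11,9,1) vs β=7 → FL=W FR=W RL=W RR=S
t=21: phase=(10,1,11,3) vs β=7 → FL=W FR=S RL=W RR=S

t=2: FL=S FR=S RL=S RR=W
t=3: FL=S FR=W RL=S RR=W
t=7: FL=W FR=W RL=W RR=S
t=8: FL=W FR=S RL=W RR=S
t=12: FL=S FR=S RL=S RR=S
t=14: FL=S FR=S RL=S RR=W
t=19: FL=W FR=W RL=W RR=S
t=21: FL=W FR=S RL=W RR=S


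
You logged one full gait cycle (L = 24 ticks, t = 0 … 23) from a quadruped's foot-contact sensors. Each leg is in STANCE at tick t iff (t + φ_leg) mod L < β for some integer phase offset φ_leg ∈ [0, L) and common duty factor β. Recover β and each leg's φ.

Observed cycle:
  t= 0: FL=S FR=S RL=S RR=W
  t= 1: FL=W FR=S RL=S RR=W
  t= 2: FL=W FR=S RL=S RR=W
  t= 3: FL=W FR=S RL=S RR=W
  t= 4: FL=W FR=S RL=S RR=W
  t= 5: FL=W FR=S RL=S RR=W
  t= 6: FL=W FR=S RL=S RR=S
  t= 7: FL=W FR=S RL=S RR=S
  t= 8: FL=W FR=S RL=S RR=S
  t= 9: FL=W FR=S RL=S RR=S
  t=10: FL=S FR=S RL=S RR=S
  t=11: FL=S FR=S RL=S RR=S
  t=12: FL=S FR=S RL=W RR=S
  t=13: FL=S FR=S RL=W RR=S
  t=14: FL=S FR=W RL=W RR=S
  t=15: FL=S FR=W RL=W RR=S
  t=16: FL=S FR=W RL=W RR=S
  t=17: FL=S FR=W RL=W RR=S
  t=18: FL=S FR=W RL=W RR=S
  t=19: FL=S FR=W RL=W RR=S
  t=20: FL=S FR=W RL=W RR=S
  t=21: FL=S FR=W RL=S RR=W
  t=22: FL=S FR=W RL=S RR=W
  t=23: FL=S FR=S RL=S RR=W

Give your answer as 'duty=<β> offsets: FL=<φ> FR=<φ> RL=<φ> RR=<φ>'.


duty β = stance ticks per leg = 15
FL: stance ticks = 15; W→S at t=10 → φ=14
FR: stance ticks = 15; W→S at t=23 → φ=1
RL: stance ticks = 15; W→S at t=21 → φ=3
RR: stance ticks = 15; W→S at t=6 → φ=18

duty=15 offsets: FL=14 FR=1 RL=3 RR=18


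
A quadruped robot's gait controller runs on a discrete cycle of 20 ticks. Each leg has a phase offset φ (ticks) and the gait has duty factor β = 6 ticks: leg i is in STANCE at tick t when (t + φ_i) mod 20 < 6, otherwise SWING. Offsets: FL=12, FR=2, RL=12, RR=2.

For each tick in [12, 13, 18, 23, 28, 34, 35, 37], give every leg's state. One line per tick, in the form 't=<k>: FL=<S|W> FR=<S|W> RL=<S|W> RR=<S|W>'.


t=12: FL=S FR=W RL=S RR=W
t=13: FL=S FR=W RL=S RR=W
t=18: FL=W FR=S RL=W RR=S
t=23: FL=W FR=S RL=W RR=S
t=28: FL=S FR=W RL=S RR=W
t=34: FL=W FR=W RL=W RR=W
t=35: FL=W FR=W RL=W RR=W
t=37: FL=W FR=W RL=W RR=W

t=12: phase=(4,14,4,14) vs β=6 → FL=S FR=W RL=S RR=W
t=13: phase=(5,15,5,15) vs β=6 → FL=S FR=W RL=S RR=W
t=18: phase=(10,0,10,0) vs β=6 → FL=W FR=S RL=W RR=S
t=23: phase=(15,5,15,5) vs β=6 → FL=W FR=S RL=W RR=S
t=28: phase=(0,10,0,10) vs β=6 → FL=S FR=W RL=S RR=W
t=34: phase=(6,16,6,16) vs β=6 → FL=W FR=W RL=W RR=W
t=35: phase=(7,17,7,17) vs β=6 → FL=W FR=W RL=W RR=W
t=37: phase=(9,19,9,19) vs β=6 → FL=W FR=W RL=W RR=W


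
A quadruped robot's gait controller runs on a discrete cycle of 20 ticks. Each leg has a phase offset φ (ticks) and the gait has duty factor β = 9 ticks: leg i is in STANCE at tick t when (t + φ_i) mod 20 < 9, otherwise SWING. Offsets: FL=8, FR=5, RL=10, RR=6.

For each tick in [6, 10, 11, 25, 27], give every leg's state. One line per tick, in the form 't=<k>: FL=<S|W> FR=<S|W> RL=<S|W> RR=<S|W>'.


t=6: phase=(14,11,16,12) vs β=9 → FL=W FR=W RL=W RR=W
t=10: phase=(18,15,0,16) vs β=9 → FL=W FR=W RL=S RR=W
t=11: phase=(19,16,1,17) vs β=9 → FL=W FR=W RL=S RR=W
t=25: phase=(13,10,15,11) vs β=9 → FL=W FR=W RL=W RR=W
t=27: phase=(15,12,17,13) vs β=9 → FL=W FR=W RL=W RR=W

t=6: FL=W FR=W RL=W RR=W
t=10: FL=W FR=W RL=S RR=W
t=11: FL=W FR=W RL=S RR=W
t=25: FL=W FR=W RL=W RR=W
t=27: FL=W FR=W RL=W RR=W


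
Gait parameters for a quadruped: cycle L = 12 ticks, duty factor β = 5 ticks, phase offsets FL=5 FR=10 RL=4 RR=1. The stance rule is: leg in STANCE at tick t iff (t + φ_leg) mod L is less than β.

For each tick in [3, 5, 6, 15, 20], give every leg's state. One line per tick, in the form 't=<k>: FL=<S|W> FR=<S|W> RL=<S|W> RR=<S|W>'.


t=3: FL=W FR=S RL=W RR=S
t=5: FL=W FR=S RL=W RR=W
t=6: FL=W FR=S RL=W RR=W
t=15: FL=W FR=S RL=W RR=S
t=20: FL=S FR=W RL=S RR=W

t=3: phase=(8,1,7,4) vs β=5 → FL=W FR=S RL=W RR=S
t=5: phase=(10,3,9,6) vs β=5 → FL=W FR=S RL=W RR=W
t=6: phase=(11,4,10,7) vs β=5 → FL=W FR=S RL=W RR=W
t=15: phase=(8,1,7,4) vs β=5 → FL=W FR=S RL=W RR=S
t=20: phase=(1,6,0,9) vs β=5 → FL=S FR=W RL=S RR=W


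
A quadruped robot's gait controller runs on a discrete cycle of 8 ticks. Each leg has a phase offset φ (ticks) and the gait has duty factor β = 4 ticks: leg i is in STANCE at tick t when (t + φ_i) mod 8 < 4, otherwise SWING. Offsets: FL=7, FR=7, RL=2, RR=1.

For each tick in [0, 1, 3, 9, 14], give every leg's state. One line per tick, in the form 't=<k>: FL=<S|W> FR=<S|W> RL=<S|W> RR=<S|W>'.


t=0: phase=(7,7,2,1) vs β=4 → FL=W FR=W RL=S RR=S
t=1: phase=(0,0,3,2) vs β=4 → FL=S FR=S RL=S RR=S
t=3: phase=(2,2,5,4) vs β=4 → FL=S FR=S RL=W RR=W
t=9: phase=(0,0,3,2) vs β=4 → FL=S FR=S RL=S RR=S
t=14: phase=(5,5,0,7) vs β=4 → FL=W FR=W RL=S RR=W

t=0: FL=W FR=W RL=S RR=S
t=1: FL=S FR=S RL=S RR=S
t=3: FL=S FR=S RL=W RR=W
t=9: FL=S FR=S RL=S RR=S
t=14: FL=W FR=W RL=S RR=W


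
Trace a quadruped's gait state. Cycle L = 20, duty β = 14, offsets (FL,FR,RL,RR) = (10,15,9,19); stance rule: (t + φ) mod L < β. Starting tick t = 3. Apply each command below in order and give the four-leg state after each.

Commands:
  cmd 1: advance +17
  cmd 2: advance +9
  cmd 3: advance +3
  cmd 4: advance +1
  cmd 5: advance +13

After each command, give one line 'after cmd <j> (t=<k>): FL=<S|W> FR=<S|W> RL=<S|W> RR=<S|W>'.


start t=3: FL=S FR=W RL=S RR=S
cmd 1: advance +17 → t=20, phase=(10,15,9,19) → FL=S FR=W RL=S RR=W
cmd 2: advance +9 → t=29, phase=(19,4,18,8) → FL=W FR=S RL=W RR=S
cmd 3: advance +3 → t=32, phase=(2,7,1,11) → FL=S FR=S RL=S RR=S
cmd 4: advance +1 → t=33, phase=(3,8,2,12) → FL=S FR=S RL=S RR=S
cmd 5: advance +13 → t=46, phase=(16,1,15,5) → FL=W FR=S RL=W RR=S

after cmd 1 (t=20): FL=S FR=W RL=S RR=W
after cmd 2 (t=29): FL=W FR=S RL=W RR=S
after cmd 3 (t=32): FL=S FR=S RL=S RR=S
after cmd 4 (t=33): FL=S FR=S RL=S RR=S
after cmd 5 (t=46): FL=W FR=S RL=W RR=S


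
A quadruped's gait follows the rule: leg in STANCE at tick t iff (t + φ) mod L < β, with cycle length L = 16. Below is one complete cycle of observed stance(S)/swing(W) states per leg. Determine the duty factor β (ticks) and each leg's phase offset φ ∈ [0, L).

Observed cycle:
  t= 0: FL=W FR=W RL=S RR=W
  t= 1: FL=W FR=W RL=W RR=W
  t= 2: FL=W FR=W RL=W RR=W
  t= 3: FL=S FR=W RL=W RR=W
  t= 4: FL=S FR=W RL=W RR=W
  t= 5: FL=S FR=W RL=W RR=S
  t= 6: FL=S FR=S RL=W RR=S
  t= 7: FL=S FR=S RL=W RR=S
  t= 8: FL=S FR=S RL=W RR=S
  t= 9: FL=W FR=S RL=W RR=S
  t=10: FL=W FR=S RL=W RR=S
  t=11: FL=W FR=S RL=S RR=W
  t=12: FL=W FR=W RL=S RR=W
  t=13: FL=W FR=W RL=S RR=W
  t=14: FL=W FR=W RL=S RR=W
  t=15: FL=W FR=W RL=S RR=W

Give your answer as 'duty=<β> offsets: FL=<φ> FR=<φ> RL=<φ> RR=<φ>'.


duty=6 offsets: FL=13 FR=10 RL=5 RR=11

duty β = stance ticks per leg = 6
FL: stance ticks = 6; W→S at t=3 → φ=13
FR: stance ticks = 6; W→S at t=6 → φ=10
RL: stance ticks = 6; W→S at t=11 → φ=5
RR: stance ticks = 6; W→S at t=5 → φ=11


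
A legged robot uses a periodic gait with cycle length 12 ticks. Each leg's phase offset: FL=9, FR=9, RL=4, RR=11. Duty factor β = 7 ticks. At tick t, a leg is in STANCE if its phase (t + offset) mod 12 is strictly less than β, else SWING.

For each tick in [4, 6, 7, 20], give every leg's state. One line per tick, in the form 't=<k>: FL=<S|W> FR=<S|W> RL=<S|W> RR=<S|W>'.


t=4: FL=S FR=S RL=W RR=S
t=6: FL=S FR=S RL=W RR=S
t=7: FL=S FR=S RL=W RR=S
t=20: FL=S FR=S RL=S RR=W

t=4: phase=(1,1,8,3) vs β=7 → FL=S FR=S RL=W RR=S
t=6: phase=(3,3,10,5) vs β=7 → FL=S FR=S RL=W RR=S
t=7: phase=(4,4,11,6) vs β=7 → FL=S FR=S RL=W RR=S
t=20: phase=(5,5,0,7) vs β=7 → FL=S FR=S RL=S RR=W


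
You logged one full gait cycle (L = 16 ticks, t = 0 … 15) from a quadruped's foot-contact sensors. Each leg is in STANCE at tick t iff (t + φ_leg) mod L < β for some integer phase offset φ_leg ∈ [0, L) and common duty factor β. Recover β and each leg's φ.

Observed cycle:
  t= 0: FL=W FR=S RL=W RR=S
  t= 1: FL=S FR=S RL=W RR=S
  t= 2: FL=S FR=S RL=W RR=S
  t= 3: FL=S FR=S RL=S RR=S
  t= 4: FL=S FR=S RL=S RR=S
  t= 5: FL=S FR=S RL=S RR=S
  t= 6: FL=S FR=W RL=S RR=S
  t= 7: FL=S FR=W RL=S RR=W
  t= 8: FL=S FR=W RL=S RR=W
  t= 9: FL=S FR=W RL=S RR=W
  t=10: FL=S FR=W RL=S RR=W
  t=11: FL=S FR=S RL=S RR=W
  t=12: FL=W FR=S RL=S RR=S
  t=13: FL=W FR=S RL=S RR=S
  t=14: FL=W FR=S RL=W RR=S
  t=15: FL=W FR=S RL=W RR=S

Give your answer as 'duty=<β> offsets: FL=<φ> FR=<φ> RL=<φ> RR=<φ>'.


duty β = stance ticks per leg = 11
FL: stance ticks = 11; W→S at t=1 → φ=15
FR: stance ticks = 11; W→S at t=11 → φ=5
RL: stance ticks = 11; W→S at t=3 → φ=13
RR: stance ticks = 11; W→S at t=12 → φ=4

duty=11 offsets: FL=15 FR=5 RL=13 RR=4


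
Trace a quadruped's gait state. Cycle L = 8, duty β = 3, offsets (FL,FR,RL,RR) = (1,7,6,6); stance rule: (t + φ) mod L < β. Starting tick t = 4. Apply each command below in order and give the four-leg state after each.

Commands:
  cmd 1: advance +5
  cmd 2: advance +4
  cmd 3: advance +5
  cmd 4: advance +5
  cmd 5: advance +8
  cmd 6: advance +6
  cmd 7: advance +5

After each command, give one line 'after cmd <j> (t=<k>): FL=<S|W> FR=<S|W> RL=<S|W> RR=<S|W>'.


after cmd 1 (t=9): FL=S FR=S RL=W RR=W
after cmd 2 (t=13): FL=W FR=W RL=W RR=W
after cmd 3 (t=18): FL=W FR=S RL=S RR=S
after cmd 4 (t=23): FL=S FR=W RL=W RR=W
after cmd 5 (t=31): FL=S FR=W RL=W RR=W
after cmd 6 (t=37): FL=W FR=W RL=W RR=W
after cmd 7 (t=42): FL=W FR=S RL=S RR=S

start t=4: FL=W FR=W RL=S RR=S
cmd 1: advance +5 → t=9, phase=(2,0,7,7) → FL=S FR=S RL=W RR=W
cmd 2: advance +4 → t=13, phase=(6,4,3,3) → FL=W FR=W RL=W RR=W
cmd 3: advance +5 → t=18, phase=(3,1,0,0) → FL=W FR=S RL=S RR=S
cmd 4: advance +5 → t=23, phase=(0,6,5,5) → FL=S FR=W RL=W RR=W
cmd 5: advance +8 → t=31, phase=(0,6,5,5) → FL=S FR=W RL=W RR=W
cmd 6: advance +6 → t=37, phase=(6,4,3,3) → FL=W FR=W RL=W RR=W
cmd 7: advance +5 → t=42, phase=(3,1,0,0) → FL=W FR=S RL=S RR=S


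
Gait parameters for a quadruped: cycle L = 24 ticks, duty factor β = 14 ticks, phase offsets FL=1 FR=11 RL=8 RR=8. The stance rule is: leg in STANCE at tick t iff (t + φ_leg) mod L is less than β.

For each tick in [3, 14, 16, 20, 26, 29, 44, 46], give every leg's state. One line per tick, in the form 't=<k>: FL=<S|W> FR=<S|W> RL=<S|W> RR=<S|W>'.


t=3: FL=S FR=W RL=S RR=S
t=14: FL=W FR=S RL=W RR=W
t=16: FL=W FR=S RL=S RR=S
t=20: FL=W FR=S RL=S RR=S
t=26: FL=S FR=S RL=S RR=S
t=29: FL=S FR=W RL=S RR=S
t=44: FL=W FR=S RL=S RR=S
t=46: FL=W FR=S RL=S RR=S

t=3: phase=(4,14,11,11) vs β=14 → FL=S FR=W RL=S RR=S
t=14: phase=(15,1,22,22) vs β=14 → FL=W FR=S RL=W RR=W
t=16: phase=(17,3,0,0) vs β=14 → FL=W FR=S RL=S RR=S
t=20: phase=(21,7,4,4) vs β=14 → FL=W FR=S RL=S RR=S
t=26: phase=(3,13,10,10) vs β=14 → FL=S FR=S RL=S RR=S
t=29: phase=(6,16,13,13) vs β=14 → FL=S FR=W RL=S RR=S
t=44: phase=(21,7,4,4) vs β=14 → FL=W FR=S RL=S RR=S
t=46: phase=(23,9,6,6) vs β=14 → FL=W FR=S RL=S RR=S


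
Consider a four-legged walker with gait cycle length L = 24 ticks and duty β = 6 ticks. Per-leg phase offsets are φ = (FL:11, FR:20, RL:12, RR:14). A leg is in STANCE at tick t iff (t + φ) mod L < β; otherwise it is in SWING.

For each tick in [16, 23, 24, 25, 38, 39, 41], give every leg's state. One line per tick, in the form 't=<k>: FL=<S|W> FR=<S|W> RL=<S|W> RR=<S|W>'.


t=16: phase=(3,12,4,6) vs β=6 → FL=S FR=W RL=S RR=W
t=23: phase=(10,19,11,13) vs β=6 → FL=W FR=W RL=W RR=W
t=24: phase=(11,20,12,14) vs β=6 → FL=W FR=W RL=W RR=W
t=25: phase=(12,21,13,15) vs β=6 → FL=W FR=W RL=W RR=W
t=38: phase=(1,10,2,4) vs β=6 → FL=S FR=W RL=S RR=S
t=39: phase=(2,11,3,5) vs β=6 → FL=S FR=W RL=S RR=S
t=41: phase=(4,13,5,7) vs β=6 → FL=S FR=W RL=S RR=W

t=16: FL=S FR=W RL=S RR=W
t=23: FL=W FR=W RL=W RR=W
t=24: FL=W FR=W RL=W RR=W
t=25: FL=W FR=W RL=W RR=W
t=38: FL=S FR=W RL=S RR=S
t=39: FL=S FR=W RL=S RR=S
t=41: FL=S FR=W RL=S RR=W


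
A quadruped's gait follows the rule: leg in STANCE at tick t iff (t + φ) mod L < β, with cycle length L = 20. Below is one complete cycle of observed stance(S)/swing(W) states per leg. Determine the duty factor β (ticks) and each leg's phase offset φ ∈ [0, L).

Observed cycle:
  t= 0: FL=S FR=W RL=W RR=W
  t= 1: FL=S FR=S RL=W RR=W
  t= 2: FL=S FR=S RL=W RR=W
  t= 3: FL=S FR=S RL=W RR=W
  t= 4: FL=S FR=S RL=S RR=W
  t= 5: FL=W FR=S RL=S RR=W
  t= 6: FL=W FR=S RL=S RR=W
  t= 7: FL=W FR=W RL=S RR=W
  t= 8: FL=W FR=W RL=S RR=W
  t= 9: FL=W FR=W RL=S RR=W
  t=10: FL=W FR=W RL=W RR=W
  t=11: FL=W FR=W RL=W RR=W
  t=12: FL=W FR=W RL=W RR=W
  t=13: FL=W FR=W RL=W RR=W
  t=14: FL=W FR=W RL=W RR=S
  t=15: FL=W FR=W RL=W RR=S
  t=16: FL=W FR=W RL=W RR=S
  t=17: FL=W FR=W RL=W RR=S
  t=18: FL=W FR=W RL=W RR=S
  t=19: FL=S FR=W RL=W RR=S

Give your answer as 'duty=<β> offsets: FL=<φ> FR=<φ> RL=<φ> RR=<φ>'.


duty=6 offsets: FL=1 FR=19 RL=16 RR=6

duty β = stance ticks per leg = 6
FL: stance ticks = 6; W→S at t=19 → φ=1
FR: stance ticks = 6; W→S at t=1 → φ=19
RL: stance ticks = 6; W→S at t=4 → φ=16
RR: stance ticks = 6; W→S at t=14 → φ=6


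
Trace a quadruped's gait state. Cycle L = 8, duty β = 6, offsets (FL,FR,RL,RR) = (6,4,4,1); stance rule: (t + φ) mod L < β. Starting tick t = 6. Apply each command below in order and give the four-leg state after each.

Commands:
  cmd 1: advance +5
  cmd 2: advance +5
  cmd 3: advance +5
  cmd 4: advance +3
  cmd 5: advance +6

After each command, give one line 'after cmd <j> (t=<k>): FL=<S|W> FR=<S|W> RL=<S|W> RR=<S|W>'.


after cmd 1 (t=11): FL=S FR=W RL=W RR=S
after cmd 2 (t=16): FL=W FR=S RL=S RR=S
after cmd 3 (t=21): FL=S FR=S RL=S RR=W
after cmd 4 (t=24): FL=W FR=S RL=S RR=S
after cmd 5 (t=30): FL=S FR=S RL=S RR=W

start t=6: FL=S FR=S RL=S RR=W
cmd 1: advance +5 → t=11, phase=(1,7,7,4) → FL=S FR=W RL=W RR=S
cmd 2: advance +5 → t=16, phase=(6,4,4,1) → FL=W FR=S RL=S RR=S
cmd 3: advance +5 → t=21, phase=(3,1,1,6) → FL=S FR=S RL=S RR=W
cmd 4: advance +3 → t=24, phase=(6,4,4,1) → FL=W FR=S RL=S RR=S
cmd 5: advance +6 → t=30, phase=(4,2,2,7) → FL=S FR=S RL=S RR=W


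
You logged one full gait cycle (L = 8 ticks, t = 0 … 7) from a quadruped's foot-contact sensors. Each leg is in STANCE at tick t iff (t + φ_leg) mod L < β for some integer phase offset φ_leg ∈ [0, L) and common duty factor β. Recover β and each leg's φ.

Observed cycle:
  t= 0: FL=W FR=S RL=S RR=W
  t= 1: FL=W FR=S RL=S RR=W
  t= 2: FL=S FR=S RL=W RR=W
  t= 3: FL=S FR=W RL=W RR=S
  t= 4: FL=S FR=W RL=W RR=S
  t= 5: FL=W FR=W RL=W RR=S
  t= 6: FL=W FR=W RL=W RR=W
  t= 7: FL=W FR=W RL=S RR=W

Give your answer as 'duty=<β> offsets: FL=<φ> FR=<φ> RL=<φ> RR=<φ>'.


duty β = stance ticks per leg = 3
FL: stance ticks = 3; W→S at t=2 → φ=6
FR: stance ticks = 3; W→S at t=0 → φ=0
RL: stance ticks = 3; W→S at t=7 → φ=1
RR: stance ticks = 3; W→S at t=3 → φ=5

duty=3 offsets: FL=6 FR=0 RL=1 RR=5


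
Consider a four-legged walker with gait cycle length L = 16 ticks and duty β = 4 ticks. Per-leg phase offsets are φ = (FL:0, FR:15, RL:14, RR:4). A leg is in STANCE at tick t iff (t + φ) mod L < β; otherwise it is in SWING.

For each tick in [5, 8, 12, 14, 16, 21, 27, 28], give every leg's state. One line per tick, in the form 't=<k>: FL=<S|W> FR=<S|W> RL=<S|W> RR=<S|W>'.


t=5: phase=(5,4,3,9) vs β=4 → FL=W FR=W RL=S RR=W
t=8: phase=(8,7,6,12) vs β=4 → FL=W FR=W RL=W RR=W
t=12: phase=(12,11,10,0) vs β=4 → FL=W FR=W RL=W RR=S
t=14: phase=(14,13,12,2) vs β=4 → FL=W FR=W RL=W RR=S
t=16: phase=(0,15,14,4) vs β=4 → FL=S FR=W RL=W RR=W
t=21: phase=(5,4,3,9) vs β=4 → FL=W FR=W RL=S RR=W
t=27: phase=(11,10,9,15) vs β=4 → FL=W FR=W RL=W RR=W
t=28: phase=(12,11,10,0) vs β=4 → FL=W FR=W RL=W RR=S

t=5: FL=W FR=W RL=S RR=W
t=8: FL=W FR=W RL=W RR=W
t=12: FL=W FR=W RL=W RR=S
t=14: FL=W FR=W RL=W RR=S
t=16: FL=S FR=W RL=W RR=W
t=21: FL=W FR=W RL=S RR=W
t=27: FL=W FR=W RL=W RR=W
t=28: FL=W FR=W RL=W RR=S


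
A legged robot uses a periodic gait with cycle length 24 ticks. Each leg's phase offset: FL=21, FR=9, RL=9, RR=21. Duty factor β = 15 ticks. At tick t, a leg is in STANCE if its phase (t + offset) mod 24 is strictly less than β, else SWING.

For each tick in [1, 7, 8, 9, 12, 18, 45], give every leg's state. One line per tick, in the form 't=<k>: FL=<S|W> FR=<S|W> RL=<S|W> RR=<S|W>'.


t=1: FL=W FR=S RL=S RR=W
t=7: FL=S FR=W RL=W RR=S
t=8: FL=S FR=W RL=W RR=S
t=9: FL=S FR=W RL=W RR=S
t=12: FL=S FR=W RL=W RR=S
t=18: FL=W FR=S RL=S RR=W
t=45: FL=W FR=S RL=S RR=W

t=1: phase=(22,10,10,22) vs β=15 → FL=W FR=S RL=S RR=W
t=7: phase=(4,16,16,4) vs β=15 → FL=S FR=W RL=W RR=S
t=8: phase=(5,17,17,5) vs β=15 → FL=S FR=W RL=W RR=S
t=9: phase=(6,18,18,6) vs β=15 → FL=S FR=W RL=W RR=S
t=12: phase=(9,21,21,9) vs β=15 → FL=S FR=W RL=W RR=S
t=18: phase=(15,3,3,15) vs β=15 → FL=W FR=S RL=S RR=W
t=45: phase=(18,6,6,18) vs β=15 → FL=W FR=S RL=S RR=W


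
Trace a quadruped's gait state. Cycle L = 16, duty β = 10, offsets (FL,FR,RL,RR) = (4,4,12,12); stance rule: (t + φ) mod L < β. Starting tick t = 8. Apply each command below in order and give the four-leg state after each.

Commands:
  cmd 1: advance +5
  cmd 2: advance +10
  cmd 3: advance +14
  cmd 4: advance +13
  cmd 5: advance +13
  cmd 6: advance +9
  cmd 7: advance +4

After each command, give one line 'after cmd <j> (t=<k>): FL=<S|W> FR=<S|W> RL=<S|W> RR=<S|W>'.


after cmd 1 (t=13): FL=S FR=S RL=S RR=S
after cmd 2 (t=23): FL=W FR=W RL=S RR=S
after cmd 3 (t=37): FL=S FR=S RL=S RR=S
after cmd 4 (t=50): FL=S FR=S RL=W RR=W
after cmd 5 (t=63): FL=S FR=S RL=W RR=W
after cmd 6 (t=72): FL=W FR=W RL=S RR=S
after cmd 7 (t=76): FL=S FR=S RL=S RR=S

start t=8: FL=W FR=W RL=S RR=S
cmd 1: advance +5 → t=13, phase=(1,1,9,9) → FL=S FR=S RL=S RR=S
cmd 2: advance +10 → t=23, phase=(11,11,3,3) → FL=W FR=W RL=S RR=S
cmd 3: advance +14 → t=37, phase=(9,9,1,1) → FL=S FR=S RL=S RR=S
cmd 4: advance +13 → t=50, phase=(6,6,14,14) → FL=S FR=S RL=W RR=W
cmd 5: advance +13 → t=63, phase=(3,3,11,11) → FL=S FR=S RL=W RR=W
cmd 6: advance +9 → t=72, phase=(12,12,4,4) → FL=W FR=W RL=S RR=S
cmd 7: advance +4 → t=76, phase=(0,0,8,8) → FL=S FR=S RL=S RR=S


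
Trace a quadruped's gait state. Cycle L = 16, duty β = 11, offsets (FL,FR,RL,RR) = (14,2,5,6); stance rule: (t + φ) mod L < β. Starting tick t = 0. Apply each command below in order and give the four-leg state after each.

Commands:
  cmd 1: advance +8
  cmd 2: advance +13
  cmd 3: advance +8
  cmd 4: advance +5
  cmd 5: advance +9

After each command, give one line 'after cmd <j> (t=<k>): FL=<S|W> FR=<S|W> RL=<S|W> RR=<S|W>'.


after cmd 1 (t=8): FL=S FR=S RL=W RR=W
after cmd 2 (t=21): FL=S FR=S RL=S RR=W
after cmd 3 (t=29): FL=W FR=W RL=S RR=S
after cmd 4 (t=34): FL=S FR=S RL=S RR=S
after cmd 5 (t=43): FL=S FR=W RL=S RR=S

start t=0: FL=W FR=S RL=S RR=S
cmd 1: advance +8 → t=8, phase=(6,10,13,14) → FL=S FR=S RL=W RR=W
cmd 2: advance +13 → t=21, phase=(3,7,10,11) → FL=S FR=S RL=S RR=W
cmd 3: advance +8 → t=29, phase=(11,15,2,3) → FL=W FR=W RL=S RR=S
cmd 4: advance +5 → t=34, phase=(0,4,7,8) → FL=S FR=S RL=S RR=S
cmd 5: advance +9 → t=43, phase=(9,13,0,1) → FL=S FR=W RL=S RR=S


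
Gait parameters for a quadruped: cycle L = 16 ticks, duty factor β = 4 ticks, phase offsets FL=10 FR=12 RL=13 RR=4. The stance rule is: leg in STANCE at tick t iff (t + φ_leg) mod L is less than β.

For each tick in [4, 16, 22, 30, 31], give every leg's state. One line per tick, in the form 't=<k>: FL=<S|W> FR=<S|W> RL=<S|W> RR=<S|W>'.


t=4: FL=W FR=S RL=S RR=W
t=16: FL=W FR=W RL=W RR=W
t=22: FL=S FR=S RL=S RR=W
t=30: FL=W FR=W RL=W RR=S
t=31: FL=W FR=W RL=W RR=S

t=4: phase=(14,0,1,8) vs β=4 → FL=W FR=S RL=S RR=W
t=16: phase=(10,12,13,4) vs β=4 → FL=W FR=W RL=W RR=W
t=22: phase=(0,2,3,10) vs β=4 → FL=S FR=S RL=S RR=W
t=30: phase=(8,10,11,2) vs β=4 → FL=W FR=W RL=W RR=S
t=31: phase=(9,11,12,3) vs β=4 → FL=W FR=W RL=W RR=S


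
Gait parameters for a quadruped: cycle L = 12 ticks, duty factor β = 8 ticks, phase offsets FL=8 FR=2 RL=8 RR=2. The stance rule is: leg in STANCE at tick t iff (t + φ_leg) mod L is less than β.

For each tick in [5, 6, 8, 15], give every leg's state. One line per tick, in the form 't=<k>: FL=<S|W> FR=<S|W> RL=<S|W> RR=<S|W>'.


t=5: phase=(1,7,1,7) vs β=8 → FL=S FR=S RL=S RR=S
t=6: phase=(2,8,2,8) vs β=8 → FL=S FR=W RL=S RR=W
t=8: phase=(4,10,4,10) vs β=8 → FL=S FR=W RL=S RR=W
t=15: phase=(11,5,11,5) vs β=8 → FL=W FR=S RL=W RR=S

t=5: FL=S FR=S RL=S RR=S
t=6: FL=S FR=W RL=S RR=W
t=8: FL=S FR=W RL=S RR=W
t=15: FL=W FR=S RL=W RR=S


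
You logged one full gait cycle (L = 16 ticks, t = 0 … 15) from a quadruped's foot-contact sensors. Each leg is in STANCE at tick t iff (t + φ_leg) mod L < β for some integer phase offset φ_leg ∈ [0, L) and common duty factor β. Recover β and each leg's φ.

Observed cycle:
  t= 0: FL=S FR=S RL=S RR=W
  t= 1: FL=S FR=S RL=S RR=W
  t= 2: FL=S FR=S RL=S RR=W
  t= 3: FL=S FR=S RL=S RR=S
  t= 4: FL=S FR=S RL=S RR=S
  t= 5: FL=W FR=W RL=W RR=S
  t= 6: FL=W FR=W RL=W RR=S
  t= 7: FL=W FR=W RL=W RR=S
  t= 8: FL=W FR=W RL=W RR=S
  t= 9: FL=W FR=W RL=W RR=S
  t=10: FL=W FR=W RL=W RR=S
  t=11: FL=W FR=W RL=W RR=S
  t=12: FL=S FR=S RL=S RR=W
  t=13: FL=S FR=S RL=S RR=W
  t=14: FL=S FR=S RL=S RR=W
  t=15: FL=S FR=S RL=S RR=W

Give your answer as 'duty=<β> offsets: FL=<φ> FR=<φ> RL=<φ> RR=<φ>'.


duty=9 offsets: FL=4 FR=4 RL=4 RR=13

duty β = stance ticks per leg = 9
FL: stance ticks = 9; W→S at t=12 → φ=4
FR: stance ticks = 9; W→S at t=12 → φ=4
RL: stance ticks = 9; W→S at t=12 → φ=4
RR: stance ticks = 9; W→S at t=3 → φ=13


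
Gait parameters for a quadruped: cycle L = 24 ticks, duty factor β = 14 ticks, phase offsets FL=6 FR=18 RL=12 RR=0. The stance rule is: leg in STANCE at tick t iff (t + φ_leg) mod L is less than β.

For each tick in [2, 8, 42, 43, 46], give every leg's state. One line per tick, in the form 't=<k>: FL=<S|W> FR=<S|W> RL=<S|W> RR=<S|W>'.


t=2: phase=(8,20,14,2) vs β=14 → FL=S FR=W RL=W RR=S
t=8: phase=(14,2,20,8) vs β=14 → FL=W FR=S RL=W RR=S
t=42: phase=(0,12,6,18) vs β=14 → FL=S FR=S RL=S RR=W
t=43: phase=(1,13,7,19) vs β=14 → FL=S FR=S RL=S RR=W
t=46: phase=(4,16,10,22) vs β=14 → FL=S FR=W RL=S RR=W

t=2: FL=S FR=W RL=W RR=S
t=8: FL=W FR=S RL=W RR=S
t=42: FL=S FR=S RL=S RR=W
t=43: FL=S FR=S RL=S RR=W
t=46: FL=S FR=W RL=S RR=W


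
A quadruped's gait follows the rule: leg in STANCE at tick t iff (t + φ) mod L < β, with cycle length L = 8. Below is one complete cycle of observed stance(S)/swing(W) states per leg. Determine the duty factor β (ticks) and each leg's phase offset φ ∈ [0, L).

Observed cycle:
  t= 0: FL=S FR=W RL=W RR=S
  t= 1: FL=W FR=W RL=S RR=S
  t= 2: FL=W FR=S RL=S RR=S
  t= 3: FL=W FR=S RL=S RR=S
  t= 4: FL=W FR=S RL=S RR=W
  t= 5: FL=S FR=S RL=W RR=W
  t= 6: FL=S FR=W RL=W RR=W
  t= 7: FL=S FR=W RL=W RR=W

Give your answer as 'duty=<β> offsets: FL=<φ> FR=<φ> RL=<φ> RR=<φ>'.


duty β = stance ticks per leg = 4
FL: stance ticks = 4; W→S at t=5 → φ=3
FR: stance ticks = 4; W→S at t=2 → φ=6
RL: stance ticks = 4; W→S at t=1 → φ=7
RR: stance ticks = 4; W→S at t=0 → φ=0

duty=4 offsets: FL=3 FR=6 RL=7 RR=0


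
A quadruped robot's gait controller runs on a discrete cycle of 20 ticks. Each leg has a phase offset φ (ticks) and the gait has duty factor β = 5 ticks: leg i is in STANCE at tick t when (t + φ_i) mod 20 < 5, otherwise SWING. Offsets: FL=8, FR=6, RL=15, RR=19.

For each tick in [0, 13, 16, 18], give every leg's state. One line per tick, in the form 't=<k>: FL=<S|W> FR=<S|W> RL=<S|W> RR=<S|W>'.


t=0: phase=(8,6,15,19) vs β=5 → FL=W FR=W RL=W RR=W
t=13: phase=(1,19,8,12) vs β=5 → FL=S FR=W RL=W RR=W
t=16: phase=(4,2,11,15) vs β=5 → FL=S FR=S RL=W RR=W
t=18: phase=(6,4,13,17) vs β=5 → FL=W FR=S RL=W RR=W

t=0: FL=W FR=W RL=W RR=W
t=13: FL=S FR=W RL=W RR=W
t=16: FL=S FR=S RL=W RR=W
t=18: FL=W FR=S RL=W RR=W


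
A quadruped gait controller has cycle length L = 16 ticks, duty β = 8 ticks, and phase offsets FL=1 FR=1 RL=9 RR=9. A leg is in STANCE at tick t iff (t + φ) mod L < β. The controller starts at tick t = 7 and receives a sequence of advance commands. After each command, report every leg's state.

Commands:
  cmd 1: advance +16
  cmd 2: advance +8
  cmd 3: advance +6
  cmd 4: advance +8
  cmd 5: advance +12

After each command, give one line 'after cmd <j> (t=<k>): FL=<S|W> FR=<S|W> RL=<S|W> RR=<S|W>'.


after cmd 1 (t=23): FL=W FR=W RL=S RR=S
after cmd 2 (t=31): FL=S FR=S RL=W RR=W
after cmd 3 (t=37): FL=S FR=S RL=W RR=W
after cmd 4 (t=45): FL=W FR=W RL=S RR=S
after cmd 5 (t=57): FL=W FR=W RL=S RR=S

start t=7: FL=W FR=W RL=S RR=S
cmd 1: advance +16 → t=23, phase=(8,8,0,0) → FL=W FR=W RL=S RR=S
cmd 2: advance +8 → t=31, phase=(0,0,8,8) → FL=S FR=S RL=W RR=W
cmd 3: advance +6 → t=37, phase=(6,6,14,14) → FL=S FR=S RL=W RR=W
cmd 4: advance +8 → t=45, phase=(14,14,6,6) → FL=W FR=W RL=S RR=S
cmd 5: advance +12 → t=57, phase=(10,10,2,2) → FL=W FR=W RL=S RR=S


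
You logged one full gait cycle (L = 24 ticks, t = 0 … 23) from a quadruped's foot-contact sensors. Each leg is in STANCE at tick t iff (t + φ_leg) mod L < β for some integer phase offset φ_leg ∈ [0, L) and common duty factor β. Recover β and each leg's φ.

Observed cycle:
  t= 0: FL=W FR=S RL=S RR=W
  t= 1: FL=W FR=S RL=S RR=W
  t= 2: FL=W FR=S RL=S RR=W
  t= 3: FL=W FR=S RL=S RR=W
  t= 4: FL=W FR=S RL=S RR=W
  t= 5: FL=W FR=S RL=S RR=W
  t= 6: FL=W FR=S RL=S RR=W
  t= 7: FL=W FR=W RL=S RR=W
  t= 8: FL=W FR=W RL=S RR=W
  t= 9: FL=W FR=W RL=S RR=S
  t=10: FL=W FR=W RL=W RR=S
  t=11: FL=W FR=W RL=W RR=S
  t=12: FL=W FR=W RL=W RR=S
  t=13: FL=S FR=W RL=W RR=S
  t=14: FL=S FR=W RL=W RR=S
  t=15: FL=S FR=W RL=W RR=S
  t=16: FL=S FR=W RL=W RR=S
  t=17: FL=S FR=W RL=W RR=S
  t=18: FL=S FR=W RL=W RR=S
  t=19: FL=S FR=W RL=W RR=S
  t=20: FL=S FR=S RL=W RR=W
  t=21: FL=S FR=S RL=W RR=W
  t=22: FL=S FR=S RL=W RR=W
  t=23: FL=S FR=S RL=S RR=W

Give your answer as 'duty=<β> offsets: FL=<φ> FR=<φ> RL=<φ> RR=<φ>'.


duty β = stance ticks per leg = 11
FL: stance ticks = 11; W→S at t=13 → φ=11
FR: stance ticks = 11; W→S at t=20 → φ=4
RL: stance ticks = 11; W→S at t=23 → φ=1
RR: stance ticks = 11; W→S at t=9 → φ=15

duty=11 offsets: FL=11 FR=4 RL=1 RR=15
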